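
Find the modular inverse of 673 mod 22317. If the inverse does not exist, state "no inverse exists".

2686

gcd(22317, 673) by repeated division:
22317 = 33·673 + 108
673 = 6·108 + 25
108 = 4·25 + 8
25 = 3·8 + 1
8 = 8·1 + 0
Since gcd(673, 22317) = 1, back-substitute to write 1 as a combination:
1 = 25 − 3·8
1 = −3·108 + 13·25
1 = 13·673 − 81·108
1 = −81·22317 + 2686·673
So 673·2686 ≡ 1 (mod 22317).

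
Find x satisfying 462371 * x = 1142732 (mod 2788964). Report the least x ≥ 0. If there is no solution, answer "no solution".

2289672

First find gcd(462371, 2788964):
2788964 = 6*462371 + 14738
462371 = 31*14738 + 5493
14738 = 2*5493 + 3752
5493 = 1*3752 + 1741
3752 = 2*1741 + 270
1741 = 6*270 + 121
270 = 2*121 + 28
121 = 4*28 + 9
28 = 3*9 + 1
9 = 9*1 + 0
gcd = 1, so a unique solution mod 2788964 exists.
Back-substitute for the Bézout coefficients:
1 = 28 − 3·9
1 = −3·121 + 13·28
1 = 13·270 − 29·121
1 = −29·1741 + 187·270
1 = 187·3752 − 403·1741
1 = −403·5493 + 590·3752
1 = 590·14738 − 1583·5493
1 = −1583·462371 + 49663·14738
1 = 49663·2788964 − 299561·462371
So 462371·(-299561) ≡ 1 (mod 2788964), giving 462371⁻¹ ≡ 2489403.
x ≡ 462371⁻¹·1142732 ≡ 2489403·1142732 ≡ 2289672 (mod 2788964).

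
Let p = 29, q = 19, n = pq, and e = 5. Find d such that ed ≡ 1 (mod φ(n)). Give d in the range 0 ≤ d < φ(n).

101

φ(n) = (p−1)(q−1) = 28·18 = 504.
Need d with 5·d ≡ 1 (mod 504). Apply the extended Euclidean algorithm:
504 = 100·5 + 4
5 = 1·4 + 1
4 = 4·1 + 0
Back-substitute:
1 = 5 − 4
1 = −504 + 101·5
So 5·101 ≡ 1 (mod 504), hence d = 101.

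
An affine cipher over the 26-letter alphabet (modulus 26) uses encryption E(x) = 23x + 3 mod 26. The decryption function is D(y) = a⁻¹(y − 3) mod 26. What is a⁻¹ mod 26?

Run Euclid on (26, 23):
26 = 1·23 + 3
23 = 7·3 + 2
3 = 1·2 + 1
2 = 2·1 + 0
Since gcd(23, 26) = 1, back-substitute to write 1 as a combination:
1 = 3 − 2
1 = −23 + 8·3
1 = 8·26 − 9·23
Hence 23⁻¹ ≡ -9 ≡ 17 (mod 26).

17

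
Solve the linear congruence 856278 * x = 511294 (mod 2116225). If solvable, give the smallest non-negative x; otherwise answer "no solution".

1745873

First find gcd(856278, 2116225):
2116225 = 2×856278 + 403669
856278 = 2×403669 + 48940
403669 = 8×48940 + 12149
48940 = 4×12149 + 344
12149 = 35×344 + 109
344 = 3×109 + 17
109 = 6×17 + 7
17 = 2×7 + 3
7 = 2×3 + 1
3 = 3×1 + 0
gcd = 1, so a unique solution mod 2116225 exists.
Back-substitute for the Bézout coefficients:
1 = 7 − 2·3
1 = −2·17 + 5·7
1 = 5·109 − 32·17
1 = −32·344 + 101·109
1 = 101·12149 − 3567·344
1 = −3567·48940 + 14369·12149
1 = 14369·403669 − 118519·48940
1 = −118519·856278 + 251407·403669
1 = 251407·2116225 − 621333·856278
So 856278·(-621333) ≡ 1 (mod 2116225), giving 856278⁻¹ ≡ 1494892.
x ≡ 856278⁻¹·511294 ≡ 1494892·511294 ≡ 1745873 (mod 2116225).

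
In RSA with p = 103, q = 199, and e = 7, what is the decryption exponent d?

φ(n) = (p−1)(q−1) = 102·198 = 20196.
Need d with 7·d ≡ 1 (mod 20196). Apply the extended Euclidean algorithm:
20196 = 2885*7 + 1
7 = 7*1 + 0
Back-substitute:
1 = 20196 − 2885·7
So 7·(-2885) ≡ 1 (mod 20196), hence d ≡ -2885 ≡ 17311 (mod 20196).

17311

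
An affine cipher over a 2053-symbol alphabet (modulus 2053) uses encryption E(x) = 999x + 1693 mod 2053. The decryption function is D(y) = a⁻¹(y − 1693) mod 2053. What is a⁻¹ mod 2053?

Apply the Euclidean algorithm to 2053 and 999:
2053 = 2*999 + 55
999 = 18*55 + 9
55 = 6*9 + 1
9 = 9*1 + 0
gcd = 1, so the inverse exists. Back-substitute:
1 = 55 − 6·9
1 = −6·999 + 109·55
1 = 109·2053 − 224·999
Thus 999·(-224) ≡ 1 (mod 2053); reducing, -224 mod 2053 = 1829.

1829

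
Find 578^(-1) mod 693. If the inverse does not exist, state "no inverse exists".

464

gcd(693, 578) by repeated division:
693 = 1*578 + 115
578 = 5*115 + 3
115 = 38*3 + 1
3 = 3*1 + 0
Since gcd(578, 693) = 1, back-substitute to write 1 as a combination:
1 = 115 − 38·3
1 = −38·578 + 191·115
1 = 191·693 − 229·578
Thus 578·(-229) ≡ 1 (mod 693); reducing, -229 mod 693 = 464.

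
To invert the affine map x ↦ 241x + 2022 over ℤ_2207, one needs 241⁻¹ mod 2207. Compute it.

174

Apply the Euclidean algorithm to 2207 and 241:
2207 = 9·241 + 38
241 = 6·38 + 13
38 = 2·13 + 12
13 = 1·12 + 1
12 = 12·1 + 0
Since gcd(241, 2207) = 1, back-substitute to write 1 as a combination:
1 = 13 − 12
1 = −38 + 3·13
1 = 3·241 − 19·38
1 = −19·2207 + 174·241
So 241·174 ≡ 1 (mod 2207).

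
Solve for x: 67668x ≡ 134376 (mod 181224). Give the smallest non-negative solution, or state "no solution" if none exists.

6700

First find gcd(67668, 181224):
181224 = 2·67668 + 45888
67668 = 1·45888 + 21780
45888 = 2·21780 + 2328
21780 = 9·2328 + 828
2328 = 2·828 + 672
828 = 1·672 + 156
672 = 4·156 + 48
156 = 3·48 + 12
48 = 4·12 + 0
gcd = 12 and 12 | 134376, so solutions exist. Divide through by 12: 5639x ≡ 11198 (mod 15102).
Now find 5639⁻¹ mod 15102:
15102 = 2×5639 + 3824
5639 = 1×3824 + 1815
3824 = 2×1815 + 194
1815 = 9×194 + 69
194 = 2×69 + 56
69 = 1×56 + 13
56 = 4×13 + 4
13 = 3×4 + 1
4 = 4×1 + 0
Back-substitute:
1 = 13 − 3·4
1 = −3·56 + 13·13
1 = 13·69 − 16·56
1 = −16·194 + 45·69
1 = 45·1815 − 421·194
1 = −421·3824 + 887·1815
1 = 887·5639 − 1308·3824
1 = −1308·15102 + 3503·5639
So 5639⁻¹ ≡ 3503 (mod 15102).
Then x ≡ 3503·11198 ≡ 6700 (mod 15102); the smallest non-negative solution is x = 6700.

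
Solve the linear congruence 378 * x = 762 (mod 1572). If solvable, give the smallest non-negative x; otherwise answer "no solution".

First find gcd(378, 1572):
1572 = 4×378 + 60
378 = 6×60 + 18
60 = 3×18 + 6
18 = 3×6 + 0
gcd = 6 and 6 | 762, so solutions exist. Divide through by 6: 63x ≡ 127 (mod 262).
Now find 63⁻¹ mod 262:
262 = 4·63 + 10
63 = 6·10 + 3
10 = 3·3 + 1
3 = 3·1 + 0
Back-substitute:
1 = 10 − 3·3
1 = −3·63 + 19·10
1 = 19·262 − 79·63
So 63·(-79) ≡ 1 (mod 262), i.e. 63⁻¹ ≡ 183.
Then x ≡ 183·127 ≡ 185 (mod 262); the smallest non-negative solution is x = 185.

185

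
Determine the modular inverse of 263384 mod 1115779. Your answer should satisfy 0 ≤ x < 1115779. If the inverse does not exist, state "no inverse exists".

124569

Apply the Euclidean algorithm to 1115779 and 263384:
1115779 = 4×263384 + 62243
263384 = 4×62243 + 14412
62243 = 4×14412 + 4595
14412 = 3×4595 + 627
4595 = 7×627 + 206
627 = 3×206 + 9
206 = 22×9 + 8
9 = 1×8 + 1
8 = 8×1 + 0
Since gcd(263384, 1115779) = 1, back-substitute to write 1 as a combination:
1 = 9 − 8
1 = −206 + 23·9
1 = 23·627 − 70·206
1 = −70·4595 + 513·627
1 = 513·14412 − 1609·4595
1 = −1609·62243 + 6949·14412
1 = 6949·263384 − 29405·62243
1 = −29405·1115779 + 124569·263384
So 263384·124569 ≡ 1 (mod 1115779).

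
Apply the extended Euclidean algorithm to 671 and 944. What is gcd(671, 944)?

1

Euclidean algorithm:
944 = 1×671 + 273
671 = 2×273 + 125
273 = 2×125 + 23
125 = 5×23 + 10
23 = 2×10 + 3
10 = 3×3 + 1
3 = 3×1 + 0
gcd(671, 944) = 1.
Back-substituting:
1 = 10 − 3·3
1 = −3·23 + 7·10
1 = 7·125 − 38·23
1 = −38·273 + 83·125
1 = 83·671 − 204·273
1 = −204·944 + 287·671
So 1 = (-204)·944 + (287)·671.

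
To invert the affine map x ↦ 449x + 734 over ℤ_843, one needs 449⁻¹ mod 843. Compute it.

92

Run Euclid on (843, 449):
843 = 1×449 + 394
449 = 1×394 + 55
394 = 7×55 + 9
55 = 6×9 + 1
9 = 9×1 + 0
The gcd is 1. Working backward:
1 = 55 − 6·9
1 = −6·394 + 43·55
1 = 43·449 − 49·394
1 = −49·843 + 92·449
So 449·92 ≡ 1 (mod 843).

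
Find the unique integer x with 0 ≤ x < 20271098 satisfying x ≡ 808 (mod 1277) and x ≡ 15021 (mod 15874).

15047699

Write x = 808 + 1277·k. Then 1277·k ≡ 15021 − 808 ≡ 14213 (mod 15874).
Need 1277⁻¹ mod 15874. Extended Euclid on (15874, 1277):
15874 = 12×1277 + 550
1277 = 2×550 + 177
550 = 3×177 + 19
177 = 9×19 + 6
19 = 3×6 + 1
6 = 6×1 + 0
Back-substitute:
1 = 19 − 3·6
1 = −3·177 + 28·19
1 = 28·550 − 87·177
1 = −87·1277 + 202·550
1 = 202·15874 − 2511·1277
1277⁻¹ ≡ 13363 (mod 15874), so k ≡ 13363·14213 ≡ 11783 (mod 15874).
x = 808 + 1277·11783 = 15047699.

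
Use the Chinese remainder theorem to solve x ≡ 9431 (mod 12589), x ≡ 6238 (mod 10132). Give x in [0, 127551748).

Write x = 9431 + 12589·k. Then 12589·k ≡ 6238 − 9431 ≡ 6939 (mod 10132).
Need 12589⁻¹ mod 10132. Extended Euclid on (10132, 2457):
10132 = 4*2457 + 304
2457 = 8*304 + 25
304 = 12*25 + 4
25 = 6*4 + 1
4 = 4*1 + 0
Back-substitute:
1 = 25 − 6·4
1 = −6·304 + 73·25
1 = 73·2457 − 590·304
1 = −590·10132 + 2433·2457
12589⁻¹ ≡ 2433 (mod 10132), so k ≡ 2433·6939 ≡ 2675 (mod 10132).
x = 9431 + 12589·2675 = 33685006.

33685006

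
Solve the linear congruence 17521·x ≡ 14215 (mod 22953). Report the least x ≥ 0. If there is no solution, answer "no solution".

no solution

gcd(17521, 22953):
22953 = 1*17521 + 5432
17521 = 3*5432 + 1225
5432 = 4*1225 + 532
1225 = 2*532 + 161
532 = 3*161 + 49
161 = 3*49 + 14
49 = 3*14 + 7
14 = 2*7 + 0
gcd = 7, but 7 ∤ 14215, so the congruence has no solution.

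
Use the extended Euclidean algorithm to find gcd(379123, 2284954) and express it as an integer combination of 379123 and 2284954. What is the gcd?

1

Repeated division:
2284954 = 6·379123 + 10216
379123 = 37·10216 + 1131
10216 = 9·1131 + 37
1131 = 30·37 + 21
37 = 1·21 + 16
21 = 1·16 + 5
16 = 3·5 + 1
5 = 5·1 + 0
gcd(379123, 2284954) = 1.
Working backward:
1 = 16 − 3·5
1 = −3·21 + 4·16
1 = 4·37 − 7·21
1 = −7·1131 + 214·37
1 = 214·10216 − 1933·1131
1 = −1933·379123 + 71735·10216
1 = 71735·2284954 − 432343·379123
So 1 = (71735)·2284954 + (-432343)·379123.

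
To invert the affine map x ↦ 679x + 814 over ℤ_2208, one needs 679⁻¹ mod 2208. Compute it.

Apply the Euclidean algorithm to 2208 and 679:
2208 = 3·679 + 171
679 = 3·171 + 166
171 = 1·166 + 5
166 = 33·5 + 1
5 = 5·1 + 0
The gcd is 1. Working backward:
1 = 166 − 33·5
1 = −33·171 + 34·166
1 = 34·679 − 135·171
1 = −135·2208 + 439·679
So 679·439 ≡ 1 (mod 2208).

439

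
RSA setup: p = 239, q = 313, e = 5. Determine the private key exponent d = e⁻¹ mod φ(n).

φ(n) = (p−1)(q−1) = 238·312 = 74256.
Need d with 5·d ≡ 1 (mod 74256). Apply the extended Euclidean algorithm:
74256 = 14851*5 + 1
5 = 5*1 + 0
Back-substitute:
1 = 74256 − 14851·5
So 5·(-14851) ≡ 1 (mod 74256), hence d ≡ -14851 ≡ 59405 (mod 74256).

59405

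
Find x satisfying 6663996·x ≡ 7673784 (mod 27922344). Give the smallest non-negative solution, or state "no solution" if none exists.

186160

First find gcd(6663996, 27922344):
27922344 = 4*6663996 + 1266360
6663996 = 5*1266360 + 332196
1266360 = 3*332196 + 269772
332196 = 1*269772 + 62424
269772 = 4*62424 + 20076
62424 = 3*20076 + 2196
20076 = 9*2196 + 312
2196 = 7*312 + 12
312 = 26*12 + 0
gcd = 12 and 12 | 7673784, so solutions exist. Divide through by 12: 555333x ≡ 639482 (mod 2326862).
Now find 555333⁻¹ mod 2326862:
2326862 = 4×555333 + 105530
555333 = 5×105530 + 27683
105530 = 3×27683 + 22481
27683 = 1×22481 + 5202
22481 = 4×5202 + 1673
5202 = 3×1673 + 183
1673 = 9×183 + 26
183 = 7×26 + 1
26 = 26×1 + 0
Back-substitute:
1 = 183 − 7·26
1 = −7·1673 + 64·183
1 = 64·5202 − 199·1673
1 = −199·22481 + 860·5202
1 = 860·27683 − 1059·22481
1 = −1059·105530 + 4037·27683
1 = 4037·555333 − 21244·105530
1 = −21244·2326862 + 89013·555333
So 555333⁻¹ ≡ 89013 (mod 2326862).
Then x ≡ 89013·639482 ≡ 186160 (mod 2326862); the smallest non-negative solution is x = 186160.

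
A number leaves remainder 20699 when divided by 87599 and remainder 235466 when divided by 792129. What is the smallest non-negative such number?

Write x = 20699 + 87599·k. Then 87599·k ≡ 235466 − 20699 ≡ 214767 (mod 792129).
Need 87599⁻¹ mod 792129. Extended Euclid on (792129, 87599):
792129 = 9*87599 + 3738
87599 = 23*3738 + 1625
3738 = 2*1625 + 488
1625 = 3*488 + 161
488 = 3*161 + 5
161 = 32*5 + 1
5 = 5*1 + 0
Back-substitute:
1 = 161 − 32·5
1 = −32·488 + 97·161
1 = 97·1625 − 323·488
1 = −323·3738 + 743·1625
1 = 743·87599 − 17412·3738
1 = −17412·792129 + 157451·87599
87599⁻¹ ≡ 157451 (mod 792129), so k ≡ 157451·214767 ≡ 84036 (mod 792129).
x = 20699 + 87599·84036 = 7361490263.

7361490263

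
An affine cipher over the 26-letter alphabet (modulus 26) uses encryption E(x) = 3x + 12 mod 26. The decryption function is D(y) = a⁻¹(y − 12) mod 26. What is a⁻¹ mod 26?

Apply the Euclidean algorithm to 26 and 3:
26 = 8·3 + 2
3 = 1·2 + 1
2 = 2·1 + 0
The gcd is 1. Working backward:
1 = 3 − 2
1 = −26 + 9·3
So 3·9 ≡ 1 (mod 26).

9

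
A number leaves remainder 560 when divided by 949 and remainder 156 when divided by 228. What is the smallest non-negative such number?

95460

Write x = 560 + 949·k. Then 949·k ≡ 156 − 560 ≡ 52 (mod 228).
Need 949⁻¹ mod 228. Extended Euclid on (228, 37):
228 = 6×37 + 6
37 = 6×6 + 1
6 = 6×1 + 0
Back-substitute:
1 = 37 − 6·6
1 = −6·228 + 37·37
949⁻¹ ≡ 37 (mod 228), so k ≡ 37·52 ≡ 100 (mod 228).
x = 560 + 949·100 = 95460.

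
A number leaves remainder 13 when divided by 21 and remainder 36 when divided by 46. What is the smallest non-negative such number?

Write x = 13 + 21·k. Then 21·k ≡ 36 − 13 ≡ 23 (mod 46).
Need 21⁻¹ mod 46. Extended Euclid on (46, 21):
46 = 2×21 + 4
21 = 5×4 + 1
4 = 4×1 + 0
Back-substitute:
1 = 21 − 5·4
1 = −5·46 + 11·21
21⁻¹ ≡ 11 (mod 46), so k ≡ 11·23 ≡ 23 (mod 46).
x = 13 + 21·23 = 496.

496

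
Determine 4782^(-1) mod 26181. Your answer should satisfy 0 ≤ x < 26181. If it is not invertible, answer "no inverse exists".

Euclidean algorithm on 26181, 4782:
26181 = 5·4782 + 2271
4782 = 2·2271 + 240
2271 = 9·240 + 111
240 = 2·111 + 18
111 = 6·18 + 3
18 = 6·3 + 0
Since gcd = 3 > 1, 4782 is not a unit mod 26181.

no inverse exists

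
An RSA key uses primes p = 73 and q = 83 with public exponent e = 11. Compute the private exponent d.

2147

φ(n) = (p−1)(q−1) = 72·82 = 5904.
Need d with 11·d ≡ 1 (mod 5904). Apply the extended Euclidean algorithm:
5904 = 536·11 + 8
11 = 1·8 + 3
8 = 2·3 + 2
3 = 1·2 + 1
2 = 2·1 + 0
Back-substitute:
1 = 3 − 2
1 = −8 + 3·3
1 = 3·11 − 4·8
1 = −4·5904 + 2147·11
So 11·2147 ≡ 1 (mod 5904), hence d = 2147.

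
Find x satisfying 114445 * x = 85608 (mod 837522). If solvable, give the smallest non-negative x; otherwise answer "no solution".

600606

First find gcd(114445, 837522):
837522 = 7×114445 + 36407
114445 = 3×36407 + 5224
36407 = 6×5224 + 5063
5224 = 1×5063 + 161
5063 = 31×161 + 72
161 = 2×72 + 17
72 = 4×17 + 4
17 = 4×4 + 1
4 = 4×1 + 0
gcd = 1, so a unique solution mod 837522 exists.
Back-substitute for the Bézout coefficients:
1 = 17 − 4·4
1 = −4·72 + 17·17
1 = 17·161 − 38·72
1 = −38·5063 + 1195·161
1 = 1195·5224 − 1233·5063
1 = −1233·36407 + 8593·5224
1 = 8593·114445 − 27012·36407
1 = −27012·837522 + 197677·114445
So 114445·(197677) ≡ 1 (mod 837522), giving 114445⁻¹ ≡ 197677.
x ≡ 114445⁻¹·85608 ≡ 197677·85608 ≡ 600606 (mod 837522).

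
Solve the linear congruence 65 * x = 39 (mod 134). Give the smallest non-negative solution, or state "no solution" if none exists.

81

First find gcd(65, 134):
134 = 2*65 + 4
65 = 16*4 + 1
4 = 4*1 + 0
gcd = 1, so a unique solution mod 134 exists.
Back-substitute for the Bézout coefficients:
1 = 65 − 16·4
1 = −16·134 + 33·65
So 65·(33) ≡ 1 (mod 134), giving 65⁻¹ ≡ 33.
x ≡ 65⁻¹·39 ≡ 33·39 ≡ 81 (mod 134).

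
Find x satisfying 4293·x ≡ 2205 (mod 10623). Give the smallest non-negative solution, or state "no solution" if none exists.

First find gcd(4293, 10623):
10623 = 2*4293 + 2037
4293 = 2*2037 + 219
2037 = 9*219 + 66
219 = 3*66 + 21
66 = 3*21 + 3
21 = 7*3 + 0
gcd = 3 and 3 | 2205, so solutions exist. Divide through by 3: 1431x ≡ 735 (mod 3541).
Now find 1431⁻¹ mod 3541:
3541 = 2·1431 + 679
1431 = 2·679 + 73
679 = 9·73 + 22
73 = 3·22 + 7
22 = 3·7 + 1
7 = 7·1 + 0
Back-substitute:
1 = 22 − 3·7
1 = −3·73 + 10·22
1 = 10·679 − 93·73
1 = −93·1431 + 196·679
1 = 196·3541 − 485·1431
So 1431·(-485) ≡ 1 (mod 3541), i.e. 1431⁻¹ ≡ 3056.
Then x ≡ 3056·735 ≡ 1166 (mod 3541); the smallest non-negative solution is x = 1166.

1166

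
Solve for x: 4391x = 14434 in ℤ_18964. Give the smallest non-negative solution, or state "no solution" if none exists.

First find gcd(4391, 18964):
18964 = 4*4391 + 1400
4391 = 3*1400 + 191
1400 = 7*191 + 63
191 = 3*63 + 2
63 = 31*2 + 1
2 = 2*1 + 0
gcd = 1, so a unique solution mod 18964 exists.
Back-substitute for the Bézout coefficients:
1 = 63 − 31·2
1 = −31·191 + 94·63
1 = 94·1400 − 689·191
1 = −689·4391 + 2161·1400
1 = 2161·18964 − 9333·4391
So 4391·(-9333) ≡ 1 (mod 18964), giving 4391⁻¹ ≡ 9631.
x ≡ 4391⁻¹·14434 ≡ 9631·14434 ≡ 7734 (mod 18964).

7734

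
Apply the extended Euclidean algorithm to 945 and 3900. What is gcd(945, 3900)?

Apply Euclid's algorithm to 3900 and 945:
3900 = 4·945 + 120
945 = 7·120 + 105
120 = 1·105 + 15
105 = 7·15 + 0
gcd(945, 3900) = 15.
Working backward:
15 = 120 − 105
15 = −945 + 8·120
15 = 8·3900 − 33·945
So 15 = (8)·3900 + (-33)·945.

15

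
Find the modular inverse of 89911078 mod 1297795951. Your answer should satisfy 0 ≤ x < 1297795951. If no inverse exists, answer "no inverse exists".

309072181

Run Euclid on (1297795951, 89911078):
1297795951 = 14·89911078 + 39040859
89911078 = 2·39040859 + 11829360
39040859 = 3·11829360 + 3552779
11829360 = 3·3552779 + 1171023
3552779 = 3·1171023 + 39710
1171023 = 29·39710 + 19433
39710 = 2·19433 + 844
19433 = 23·844 + 21
844 = 40·21 + 4
21 = 5·4 + 1
4 = 4·1 + 0
gcd = 1, so the inverse exists. Back-substitute:
1 = 21 − 5·4
1 = −5·844 + 201·21
1 = 201·19433 − 4628·844
1 = −4628·39710 + 9457·19433
1 = 9457·1171023 − 278881·39710
1 = −278881·3552779 + 846100·1171023
1 = 846100·11829360 − 2817181·3552779
1 = −2817181·39040859 + 9297643·11829360
1 = 9297643·89911078 − 21412467·39040859
1 = −21412467·1297795951 + 309072181·89911078
So 89911078·309072181 ≡ 1 (mod 1297795951).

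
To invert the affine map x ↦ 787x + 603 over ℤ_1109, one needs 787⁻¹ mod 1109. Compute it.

1078

Extended Euclidean algorithm:
1109 = 1×787 + 322
787 = 2×322 + 143
322 = 2×143 + 36
143 = 3×36 + 35
36 = 1×35 + 1
35 = 35×1 + 0
gcd = 1, so the inverse exists. Back-substitute:
1 = 36 − 35
1 = −143 + 4·36
1 = 4·322 − 9·143
1 = −9·787 + 22·322
1 = 22·1109 − 31·787
Hence 787⁻¹ ≡ -31 ≡ 1078 (mod 1109).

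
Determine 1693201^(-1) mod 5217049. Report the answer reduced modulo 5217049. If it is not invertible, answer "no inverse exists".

Run Euclid on (5217049, 1693201):
5217049 = 3×1693201 + 137446
1693201 = 12×137446 + 43849
137446 = 3×43849 + 5899
43849 = 7×5899 + 2556
5899 = 2×2556 + 787
2556 = 3×787 + 195
787 = 4×195 + 7
195 = 27×7 + 6
7 = 1×6 + 1
6 = 6×1 + 0
gcd = 1, so the inverse exists. Back-substitute:
1 = 7 − 6
1 = −195 + 28·7
1 = 28·787 − 113·195
1 = −113·2556 + 367·787
1 = 367·5899 − 847·2556
1 = −847·43849 + 6296·5899
1 = 6296·137446 − 19735·43849
1 = −19735·1693201 + 243116·137446
1 = 243116·5217049 − 749083·1693201
So 1693201·(-749083) ≡ 1 (mod 5217049), and -749083 ≡ 4467966 (mod 5217049).

4467966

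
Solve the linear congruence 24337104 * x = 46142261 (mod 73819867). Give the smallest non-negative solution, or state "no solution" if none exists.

1715693

First find gcd(24337104, 73819867):
73819867 = 3*24337104 + 808555
24337104 = 30*808555 + 80454
808555 = 10*80454 + 4015
80454 = 20*4015 + 154
4015 = 26*154 + 11
154 = 14*11 + 0
gcd = 11 and 11 | 46142261, so solutions exist. Divide through by 11: 2212464x ≡ 4194751 (mod 6710897).
Now find 2212464⁻¹ mod 6710897:
6710897 = 3·2212464 + 73505
2212464 = 30·73505 + 7314
73505 = 10·7314 + 365
7314 = 20·365 + 14
365 = 26·14 + 1
14 = 14·1 + 0
Back-substitute:
1 = 365 − 26·14
1 = −26·7314 + 521·365
1 = 521·73505 − 5236·7314
1 = −5236·2212464 + 157601·73505
1 = 157601·6710897 − 478039·2212464
So 2212464·(-478039) ≡ 1 (mod 6710897), i.e. 2212464⁻¹ ≡ 6232858.
Then x ≡ 6232858·4194751 ≡ 1715693 (mod 6710897); the smallest non-negative solution is x = 1715693.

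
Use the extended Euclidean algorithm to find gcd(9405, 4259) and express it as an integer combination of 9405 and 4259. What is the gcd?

1

Euclidean algorithm:
9405 = 2×4259 + 887
4259 = 4×887 + 711
887 = 1×711 + 176
711 = 4×176 + 7
176 = 25×7 + 1
7 = 7×1 + 0
gcd(9405, 4259) = 1.
Back-substituting:
1 = 176 − 25·7
1 = −25·711 + 101·176
1 = 101·887 − 126·711
1 = −126·4259 + 605·887
1 = 605·9405 − 1336·4259
So 1 = (605)·9405 + (-1336)·4259.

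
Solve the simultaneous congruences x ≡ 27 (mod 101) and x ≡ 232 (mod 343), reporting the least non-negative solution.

20126

Write x = 27 + 101·k. Then 101·k ≡ 232 − 27 ≡ 205 (mod 343).
Need 101⁻¹ mod 343. Extended Euclid on (343, 101):
343 = 3×101 + 40
101 = 2×40 + 21
40 = 1×21 + 19
21 = 1×19 + 2
19 = 9×2 + 1
2 = 2×1 + 0
Back-substitute:
1 = 19 − 9·2
1 = −9·21 + 10·19
1 = 10·40 − 19·21
1 = −19·101 + 48·40
1 = 48·343 − 163·101
101⁻¹ ≡ 180 (mod 343), so k ≡ 180·205 ≡ 199 (mod 343).
x = 27 + 101·199 = 20126.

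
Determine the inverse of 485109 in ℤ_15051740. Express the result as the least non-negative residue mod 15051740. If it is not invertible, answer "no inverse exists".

10235769

Run Euclid on (15051740, 485109):
15051740 = 31·485109 + 13361
485109 = 36·13361 + 4113
13361 = 3·4113 + 1022
4113 = 4·1022 + 25
1022 = 40·25 + 22
25 = 1·22 + 3
22 = 7·3 + 1
3 = 3·1 + 0
Since gcd(485109, 15051740) = 1, back-substitute to write 1 as a combination:
1 = 22 − 7·3
1 = −7·25 + 8·22
1 = 8·1022 − 327·25
1 = −327·4113 + 1316·1022
1 = 1316·13361 − 4275·4113
1 = −4275·485109 + 155216·13361
1 = 155216·15051740 − 4815971·485109
Hence 485109⁻¹ ≡ -4815971 ≡ 10235769 (mod 15051740).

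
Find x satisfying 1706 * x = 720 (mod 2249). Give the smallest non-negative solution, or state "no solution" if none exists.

1527

First find gcd(1706, 2249):
2249 = 1·1706 + 543
1706 = 3·543 + 77
543 = 7·77 + 4
77 = 19·4 + 1
4 = 4·1 + 0
gcd = 1, so a unique solution mod 2249 exists.
Back-substitute for the Bézout coefficients:
1 = 77 − 19·4
1 = −19·543 + 134·77
1 = 134·1706 − 421·543
1 = −421·2249 + 555·1706
So 1706·(555) ≡ 1 (mod 2249), giving 1706⁻¹ ≡ 555.
x ≡ 1706⁻¹·720 ≡ 555·720 ≡ 1527 (mod 2249).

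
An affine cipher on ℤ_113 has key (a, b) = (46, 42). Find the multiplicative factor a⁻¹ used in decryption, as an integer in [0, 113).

gcd(113, 46) by repeated division:
113 = 2·46 + 21
46 = 2·21 + 4
21 = 5·4 + 1
4 = 4·1 + 0
gcd = 1, so the inverse exists. Back-substitute:
1 = 21 − 5·4
1 = −5·46 + 11·21
1 = 11·113 − 27·46
Hence 46⁻¹ ≡ -27 ≡ 86 (mod 113).

86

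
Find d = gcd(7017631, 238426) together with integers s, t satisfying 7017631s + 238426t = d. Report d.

Repeated division:
7017631 = 29·238426 + 103277
238426 = 2·103277 + 31872
103277 = 3·31872 + 7661
31872 = 4·7661 + 1228
7661 = 6·1228 + 293
1228 = 4·293 + 56
293 = 5·56 + 13
56 = 4·13 + 4
13 = 3·4 + 1
4 = 4·1 + 0
gcd(7017631, 238426) = 1.
Back-substituting:
1 = 13 − 3·4
1 = −3·56 + 13·13
1 = 13·293 − 68·56
1 = −68·1228 + 285·293
1 = 285·7661 − 1778·1228
1 = −1778·31872 + 7397·7661
1 = 7397·103277 − 23969·31872
1 = −23969·238426 + 55335·103277
1 = 55335·7017631 − 1628684·238426
So 1 = (55335)·7017631 + (-1628684)·238426.

1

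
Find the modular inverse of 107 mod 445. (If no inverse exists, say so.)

183

Extended Euclidean algorithm:
445 = 4*107 + 17
107 = 6*17 + 5
17 = 3*5 + 2
5 = 2*2 + 1
2 = 2*1 + 0
gcd = 1, so the inverse exists. Back-substitute:
1 = 5 − 2·2
1 = −2·17 + 7·5
1 = 7·107 − 44·17
1 = −44·445 + 183·107
So 107·183 ≡ 1 (mod 445).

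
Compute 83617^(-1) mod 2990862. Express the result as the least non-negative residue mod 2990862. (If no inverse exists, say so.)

2627167

gcd(2990862, 83617) by repeated division:
2990862 = 35*83617 + 64267
83617 = 1*64267 + 19350
64267 = 3*19350 + 6217
19350 = 3*6217 + 699
6217 = 8*699 + 625
699 = 1*625 + 74
625 = 8*74 + 33
74 = 2*33 + 8
33 = 4*8 + 1
8 = 8*1 + 0
gcd = 1, so the inverse exists. Back-substitute:
1 = 33 − 4·8
1 = −4·74 + 9·33
1 = 9·625 − 76·74
1 = −76·699 + 85·625
1 = 85·6217 − 756·699
1 = −756·19350 + 2353·6217
1 = 2353·64267 − 7815·19350
1 = −7815·83617 + 10168·64267
1 = 10168·2990862 − 363695·83617
Hence 83617⁻¹ ≡ -363695 ≡ 2627167 (mod 2990862).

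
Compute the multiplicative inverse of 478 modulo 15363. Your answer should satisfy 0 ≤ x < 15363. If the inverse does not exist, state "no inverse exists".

gcd(15363, 478) by repeated division:
15363 = 32*478 + 67
478 = 7*67 + 9
67 = 7*9 + 4
9 = 2*4 + 1
4 = 4*1 + 0
The gcd is 1. Working backward:
1 = 9 − 2·4
1 = −2·67 + 15·9
1 = 15·478 − 107·67
1 = −107·15363 + 3439·478
So 478·3439 ≡ 1 (mod 15363).

3439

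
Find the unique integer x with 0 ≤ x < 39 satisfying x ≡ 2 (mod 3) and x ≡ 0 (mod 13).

26

Write x = 2 + 3·k. Then 3·k ≡ 0 − 2 ≡ 11 (mod 13).
Need 3⁻¹ mod 13. Extended Euclid on (13, 3):
13 = 4×3 + 1
3 = 3×1 + 0
Back-substitute:
1 = 13 − 4·3
3⁻¹ ≡ 9 (mod 13), so k ≡ 9·11 ≡ 8 (mod 13).
x = 2 + 3·8 = 26.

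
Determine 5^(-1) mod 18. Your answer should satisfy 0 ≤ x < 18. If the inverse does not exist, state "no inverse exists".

11

Apply the Euclidean algorithm to 18 and 5:
18 = 3·5 + 3
5 = 1·3 + 2
3 = 1·2 + 1
2 = 2·1 + 0
gcd = 1, so the inverse exists. Back-substitute:
1 = 3 − 2
1 = −5 + 2·3
1 = 2·18 − 7·5
Hence 5⁻¹ ≡ -7 ≡ 11 (mod 18).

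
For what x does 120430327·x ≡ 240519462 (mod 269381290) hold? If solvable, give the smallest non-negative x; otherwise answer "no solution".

124101686

First find gcd(120430327, 269381290):
269381290 = 2×120430327 + 28520636
120430327 = 4×28520636 + 6347783
28520636 = 4×6347783 + 3129504
6347783 = 2×3129504 + 88775
3129504 = 35×88775 + 22379
88775 = 3×22379 + 21638
22379 = 1×21638 + 741
21638 = 29×741 + 149
741 = 4×149 + 145
149 = 1×145 + 4
145 = 36×4 + 1
4 = 4×1 + 0
gcd = 1, so a unique solution mod 269381290 exists.
Back-substitute for the Bézout coefficients:
1 = 145 − 36·4
1 = −36·149 + 37·145
1 = 37·741 − 184·149
1 = −184·21638 + 5373·741
1 = 5373·22379 − 5557·21638
1 = −5557·88775 + 22044·22379
1 = 22044·3129504 − 777097·88775
1 = −777097·6347783 + 1576238·3129504
1 = 1576238·28520636 − 7082049·6347783
1 = −7082049·120430327 + 29904434·28520636
1 = 29904434·269381290 − 66890917·120430327
So 120430327·(-66890917) ≡ 1 (mod 269381290), giving 120430327⁻¹ ≡ 202490373.
x ≡ 120430327⁻¹·240519462 ≡ 202490373·240519462 ≡ 124101686 (mod 269381290).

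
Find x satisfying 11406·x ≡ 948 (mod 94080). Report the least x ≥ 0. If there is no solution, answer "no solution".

First find gcd(11406, 94080):
94080 = 8·11406 + 2832
11406 = 4·2832 + 78
2832 = 36·78 + 24
78 = 3·24 + 6
24 = 4·6 + 0
gcd = 6 and 6 | 948, so solutions exist. Divide through by 6: 1901x ≡ 158 (mod 15680).
Now find 1901⁻¹ mod 15680:
15680 = 8*1901 + 472
1901 = 4*472 + 13
472 = 36*13 + 4
13 = 3*4 + 1
4 = 4*1 + 0
Back-substitute:
1 = 13 − 3·4
1 = −3·472 + 109·13
1 = 109·1901 − 439·472
1 = −439·15680 + 3621·1901
So 1901⁻¹ ≡ 3621 (mod 15680).
Then x ≡ 3621·158 ≡ 7638 (mod 15680); the smallest non-negative solution is x = 7638.

7638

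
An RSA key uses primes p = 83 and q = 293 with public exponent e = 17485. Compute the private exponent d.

16085

φ(n) = (p−1)(q−1) = 82·292 = 23944.
Need d with 17485·d ≡ 1 (mod 23944). Apply the extended Euclidean algorithm:
23944 = 1*17485 + 6459
17485 = 2*6459 + 4567
6459 = 1*4567 + 1892
4567 = 2*1892 + 783
1892 = 2*783 + 326
783 = 2*326 + 131
326 = 2*131 + 64
131 = 2*64 + 3
64 = 21*3 + 1
3 = 3*1 + 0
Back-substitute:
1 = 64 − 21·3
1 = −21·131 + 43·64
1 = 43·326 − 107·131
1 = −107·783 + 257·326
1 = 257·1892 − 621·783
1 = −621·4567 + 1499·1892
1 = 1499·6459 − 2120·4567
1 = −2120·17485 + 5739·6459
1 = 5739·23944 − 7859·17485
So 17485·(-7859) ≡ 1 (mod 23944), hence d ≡ -7859 ≡ 16085 (mod 23944).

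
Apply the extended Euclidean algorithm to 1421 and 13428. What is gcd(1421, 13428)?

1

Euclidean algorithm:
13428 = 9·1421 + 639
1421 = 2·639 + 143
639 = 4·143 + 67
143 = 2·67 + 9
67 = 7·9 + 4
9 = 2·4 + 1
4 = 4·1 + 0
gcd(1421, 13428) = 1.
Back-substituting:
1 = 9 − 2·4
1 = −2·67 + 15·9
1 = 15·143 − 32·67
1 = −32·639 + 143·143
1 = 143·1421 − 318·639
1 = −318·13428 + 3005·1421
So 1 = (-318)·13428 + (3005)·1421.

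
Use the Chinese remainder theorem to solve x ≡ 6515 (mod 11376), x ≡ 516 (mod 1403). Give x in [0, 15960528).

Write x = 6515 + 11376·k. Then 11376·k ≡ 516 − 6515 ≡ 1016 (mod 1403).
Need 11376⁻¹ mod 1403. Extended Euclid on (1403, 152):
1403 = 9*152 + 35
152 = 4*35 + 12
35 = 2*12 + 11
12 = 1*11 + 1
11 = 11*1 + 0
Back-substitute:
1 = 12 − 11
1 = −35 + 3·12
1 = 3·152 − 13·35
1 = −13·1403 + 120·152
11376⁻¹ ≡ 120 (mod 1403), so k ≡ 120·1016 ≡ 1262 (mod 1403).
x = 6515 + 11376·1262 = 14363027.

14363027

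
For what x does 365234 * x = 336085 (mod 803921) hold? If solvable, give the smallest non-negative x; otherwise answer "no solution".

99511

First find gcd(365234, 803921):
803921 = 2×365234 + 73453
365234 = 4×73453 + 71422
73453 = 1×71422 + 2031
71422 = 35×2031 + 337
2031 = 6×337 + 9
337 = 37×9 + 4
9 = 2×4 + 1
4 = 4×1 + 0
gcd = 1, so a unique solution mod 803921 exists.
Back-substitute for the Bézout coefficients:
1 = 9 − 2·4
1 = −2·337 + 75·9
1 = 75·2031 − 452·337
1 = −452·71422 + 15895·2031
1 = 15895·73453 − 16347·71422
1 = −16347·365234 + 81283·73453
1 = 81283·803921 − 178913·365234
So 365234·(-178913) ≡ 1 (mod 803921), giving 365234⁻¹ ≡ 625008.
x ≡ 365234⁻¹·336085 ≡ 625008·336085 ≡ 99511 (mod 803921).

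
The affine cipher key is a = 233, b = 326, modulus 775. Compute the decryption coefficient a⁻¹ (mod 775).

Run Euclid on (775, 233):
775 = 3*233 + 76
233 = 3*76 + 5
76 = 15*5 + 1
5 = 5*1 + 0
The gcd is 1. Working backward:
1 = 76 − 15·5
1 = −15·233 + 46·76
1 = 46·775 − 153·233
Hence 233⁻¹ ≡ -153 ≡ 622 (mod 775).

622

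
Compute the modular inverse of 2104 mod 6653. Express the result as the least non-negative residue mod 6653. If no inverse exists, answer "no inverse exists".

2868

gcd(6653, 2104) by repeated division:
6653 = 3×2104 + 341
2104 = 6×341 + 58
341 = 5×58 + 51
58 = 1×51 + 7
51 = 7×7 + 2
7 = 3×2 + 1
2 = 2×1 + 0
gcd = 1, so the inverse exists. Back-substitute:
1 = 7 − 3·2
1 = −3·51 + 22·7
1 = 22·58 − 25·51
1 = −25·341 + 147·58
1 = 147·2104 − 907·341
1 = −907·6653 + 2868·2104
So 2104·2868 ≡ 1 (mod 6653).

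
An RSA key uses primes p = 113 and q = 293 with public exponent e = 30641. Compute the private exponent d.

17105

φ(n) = (p−1)(q−1) = 112·292 = 32704.
Need d with 30641·d ≡ 1 (mod 32704). Apply the extended Euclidean algorithm:
32704 = 1·30641 + 2063
30641 = 14·2063 + 1759
2063 = 1·1759 + 304
1759 = 5·304 + 239
304 = 1·239 + 65
239 = 3·65 + 44
65 = 1·44 + 21
44 = 2·21 + 2
21 = 10·2 + 1
2 = 2·1 + 0
Back-substitute:
1 = 21 − 10·2
1 = −10·44 + 21·21
1 = 21·65 − 31·44
1 = −31·239 + 114·65
1 = 114·304 − 145·239
1 = −145·1759 + 839·304
1 = 839·2063 − 984·1759
1 = −984·30641 + 14615·2063
1 = 14615·32704 − 15599·30641
So 30641·(-15599) ≡ 1 (mod 32704), hence d ≡ -15599 ≡ 17105 (mod 32704).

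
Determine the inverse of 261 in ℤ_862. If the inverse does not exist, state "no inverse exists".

gcd(862, 261) by repeated division:
862 = 3*261 + 79
261 = 3*79 + 24
79 = 3*24 + 7
24 = 3*7 + 3
7 = 2*3 + 1
3 = 3*1 + 0
The gcd is 1. Working backward:
1 = 7 − 2·3
1 = −2·24 + 7·7
1 = 7·79 − 23·24
1 = −23·261 + 76·79
1 = 76·862 − 251·261
Hence 261⁻¹ ≡ -251 ≡ 611 (mod 862).

611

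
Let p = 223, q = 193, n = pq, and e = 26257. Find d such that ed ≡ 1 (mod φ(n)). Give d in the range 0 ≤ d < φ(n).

φ(n) = (p−1)(q−1) = 222·192 = 42624.
Need d with 26257·d ≡ 1 (mod 42624). Apply the extended Euclidean algorithm:
42624 = 1·26257 + 16367
26257 = 1·16367 + 9890
16367 = 1·9890 + 6477
9890 = 1·6477 + 3413
6477 = 1·3413 + 3064
3413 = 1·3064 + 349
3064 = 8·349 + 272
349 = 1·272 + 77
272 = 3·77 + 41
77 = 1·41 + 36
41 = 1·36 + 5
36 = 7·5 + 1
5 = 5·1 + 0
Back-substitute:
1 = 36 − 7·5
1 = −7·41 + 8·36
1 = 8·77 − 15·41
1 = −15·272 + 53·77
1 = 53·349 − 68·272
1 = −68·3064 + 597·349
1 = 597·3413 − 665·3064
1 = −665·6477 + 1262·3413
1 = 1262·9890 − 1927·6477
1 = −1927·16367 + 3189·9890
1 = 3189·26257 − 5116·16367
1 = −5116·42624 + 8305·26257
So 26257·8305 ≡ 1 (mod 42624), hence d = 8305.

8305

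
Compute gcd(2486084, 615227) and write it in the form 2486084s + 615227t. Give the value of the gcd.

Repeated division:
2486084 = 4×615227 + 25176
615227 = 24×25176 + 11003
25176 = 2×11003 + 3170
11003 = 3×3170 + 1493
3170 = 2×1493 + 184
1493 = 8×184 + 21
184 = 8×21 + 16
21 = 1×16 + 5
16 = 3×5 + 1
5 = 5×1 + 0
gcd(2486084, 615227) = 1.
Back-substituting:
1 = 16 − 3·5
1 = −3·21 + 4·16
1 = 4·184 − 35·21
1 = −35·1493 + 284·184
1 = 284·3170 − 603·1493
1 = −603·11003 + 2093·3170
1 = 2093·25176 − 4789·11003
1 = −4789·615227 + 117029·25176
1 = 117029·2486084 − 472905·615227
So 1 = (117029)·2486084 + (-472905)·615227.

1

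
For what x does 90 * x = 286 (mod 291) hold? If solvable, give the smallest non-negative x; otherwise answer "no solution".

no solution

gcd(90, 291):
291 = 3*90 + 21
90 = 4*21 + 6
21 = 3*6 + 3
6 = 2*3 + 0
gcd = 3, but 3 ∤ 286, so the congruence has no solution.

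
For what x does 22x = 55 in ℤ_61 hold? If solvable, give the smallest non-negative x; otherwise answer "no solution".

33

First find gcd(22, 61):
61 = 2·22 + 17
22 = 1·17 + 5
17 = 3·5 + 2
5 = 2·2 + 1
2 = 2·1 + 0
gcd = 1, so a unique solution mod 61 exists.
Back-substitute for the Bézout coefficients:
1 = 5 − 2·2
1 = −2·17 + 7·5
1 = 7·22 − 9·17
1 = −9·61 + 25·22
So 22·(25) ≡ 1 (mod 61), giving 22⁻¹ ≡ 25.
x ≡ 22⁻¹·55 ≡ 25·55 ≡ 33 (mod 61).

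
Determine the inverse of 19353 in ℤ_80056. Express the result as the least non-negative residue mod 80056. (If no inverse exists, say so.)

gcd(80056, 19353) by repeated division:
80056 = 4×19353 + 2644
19353 = 7×2644 + 845
2644 = 3×845 + 109
845 = 7×109 + 82
109 = 1×82 + 27
82 = 3×27 + 1
27 = 27×1 + 0
Since gcd(19353, 80056) = 1, back-substitute to write 1 as a combination:
1 = 82 − 3·27
1 = −3·109 + 4·82
1 = 4·845 − 31·109
1 = −31·2644 + 97·845
1 = 97·19353 − 710·2644
1 = −710·80056 + 2937·19353
So 19353·2937 ≡ 1 (mod 80056).

2937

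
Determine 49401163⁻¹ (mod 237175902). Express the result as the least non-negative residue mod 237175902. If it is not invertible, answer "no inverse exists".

Run Euclid on (237175902, 49401163):
237175902 = 4*49401163 + 39571250
49401163 = 1*39571250 + 9829913
39571250 = 4*9829913 + 251598
9829913 = 39*251598 + 17591
251598 = 14*17591 + 5324
17591 = 3*5324 + 1619
5324 = 3*1619 + 467
1619 = 3*467 + 218
467 = 2*218 + 31
218 = 7*31 + 1
31 = 31*1 + 0
Since gcd(49401163, 237175902) = 1, back-substitute to write 1 as a combination:
1 = 218 − 7·31
1 = −7·467 + 15·218
1 = 15·1619 − 52·467
1 = −52·5324 + 171·1619
1 = 171·17591 − 565·5324
1 = −565·251598 + 8081·17591
1 = 8081·9829913 − 315724·251598
1 = −315724·39571250 + 1270977·9829913
1 = 1270977·49401163 − 1586701·39571250
1 = −1586701·237175902 + 7617781·49401163
So 49401163·7617781 ≡ 1 (mod 237175902).

7617781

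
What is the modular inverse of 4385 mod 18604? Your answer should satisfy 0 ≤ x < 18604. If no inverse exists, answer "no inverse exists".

577

Apply the Euclidean algorithm to 18604 and 4385:
18604 = 4×4385 + 1064
4385 = 4×1064 + 129
1064 = 8×129 + 32
129 = 4×32 + 1
32 = 32×1 + 0
The gcd is 1. Working backward:
1 = 129 − 4·32
1 = −4·1064 + 33·129
1 = 33·4385 − 136·1064
1 = −136·18604 + 577·4385
So 4385·577 ≡ 1 (mod 18604).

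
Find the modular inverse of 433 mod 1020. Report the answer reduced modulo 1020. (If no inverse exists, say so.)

Apply the Euclidean algorithm to 1020 and 433:
1020 = 2*433 + 154
433 = 2*154 + 125
154 = 1*125 + 29
125 = 4*29 + 9
29 = 3*9 + 2
9 = 4*2 + 1
2 = 2*1 + 0
The gcd is 1. Working backward:
1 = 9 − 4·2
1 = −4·29 + 13·9
1 = 13·125 − 56·29
1 = −56·154 + 69·125
1 = 69·433 − 194·154
1 = −194·1020 + 457·433
So 433·457 ≡ 1 (mod 1020).

457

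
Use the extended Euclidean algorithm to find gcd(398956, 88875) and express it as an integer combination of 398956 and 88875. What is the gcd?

Euclidean algorithm:
398956 = 4·88875 + 43456
88875 = 2·43456 + 1963
43456 = 22·1963 + 270
1963 = 7·270 + 73
270 = 3·73 + 51
73 = 1·51 + 22
51 = 2·22 + 7
22 = 3·7 + 1
7 = 7·1 + 0
gcd(398956, 88875) = 1.
Express as a combination:
1 = 22 − 3·7
1 = −3·51 + 7·22
1 = 7·73 − 10·51
1 = −10·270 + 37·73
1 = 37·1963 − 269·270
1 = −269·43456 + 5955·1963
1 = 5955·88875 − 12179·43456
1 = −12179·398956 + 54671·88875
So 1 = (-12179)·398956 + (54671)·88875.

1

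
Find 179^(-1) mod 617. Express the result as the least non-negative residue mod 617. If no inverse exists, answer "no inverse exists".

Apply the Euclidean algorithm to 617 and 179:
617 = 3×179 + 80
179 = 2×80 + 19
80 = 4×19 + 4
19 = 4×4 + 3
4 = 1×3 + 1
3 = 3×1 + 0
gcd = 1, so the inverse exists. Back-substitute:
1 = 4 − 3
1 = −19 + 5·4
1 = 5·80 − 21·19
1 = −21·179 + 47·80
1 = 47·617 − 162·179
So 179·(-162) ≡ 1 (mod 617), and -162 ≡ 455 (mod 617).

455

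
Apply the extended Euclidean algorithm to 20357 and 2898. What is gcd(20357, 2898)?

Euclidean algorithm:
20357 = 7×2898 + 71
2898 = 40×71 + 58
71 = 1×58 + 13
58 = 4×13 + 6
13 = 2×6 + 1
6 = 6×1 + 0
gcd(20357, 2898) = 1.
Back-substituting:
1 = 13 − 2·6
1 = −2·58 + 9·13
1 = 9·71 − 11·58
1 = −11·2898 + 449·71
1 = 449·20357 − 3154·2898
So 1 = (449)·20357 + (-3154)·2898.

1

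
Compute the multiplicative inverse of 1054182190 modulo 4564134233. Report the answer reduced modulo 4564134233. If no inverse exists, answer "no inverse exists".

4282947135

Extended Euclidean algorithm:
4564134233 = 4*1054182190 + 347405473
1054182190 = 3*347405473 + 11965771
347405473 = 29*11965771 + 398114
11965771 = 30*398114 + 22351
398114 = 17*22351 + 18147
22351 = 1*18147 + 4204
18147 = 4*4204 + 1331
4204 = 3*1331 + 211
1331 = 6*211 + 65
211 = 3*65 + 16
65 = 4*16 + 1
16 = 16*1 + 0
The gcd is 1. Working backward:
1 = 65 − 4·16
1 = −4·211 + 13·65
1 = 13·1331 − 82·211
1 = −82·4204 + 259·1331
1 = 259·18147 − 1118·4204
1 = −1118·22351 + 1377·18147
1 = 1377·398114 − 24527·22351
1 = −24527·11965771 + 737187·398114
1 = 737187·347405473 − 21402950·11965771
1 = −21402950·1054182190 + 64946037·347405473
1 = 64946037·4564134233 − 281187098·1054182190
So 1054182190·(-281187098) ≡ 1 (mod 4564134233), and -281187098 ≡ 4282947135 (mod 4564134233).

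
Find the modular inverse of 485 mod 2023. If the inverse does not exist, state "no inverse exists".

1243

Apply the Euclidean algorithm to 2023 and 485:
2023 = 4·485 + 83
485 = 5·83 + 70
83 = 1·70 + 13
70 = 5·13 + 5
13 = 2·5 + 3
5 = 1·3 + 2
3 = 1·2 + 1
2 = 2·1 + 0
Since gcd(485, 2023) = 1, back-substitute to write 1 as a combination:
1 = 3 − 2
1 = −5 + 2·3
1 = 2·13 − 5·5
1 = −5·70 + 27·13
1 = 27·83 − 32·70
1 = −32·485 + 187·83
1 = 187·2023 − 780·485
Thus 485·(-780) ≡ 1 (mod 2023); reducing, -780 mod 2023 = 1243.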